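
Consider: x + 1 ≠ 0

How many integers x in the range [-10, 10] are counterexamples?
Counterexamples in [-10, 10]: {-1}.

Counting them gives 1 values.

Answer: 1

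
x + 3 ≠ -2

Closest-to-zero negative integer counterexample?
Testing negative integers from -1 downward:
x = -1: LHS = (-1) + 3 = 2; 2 ≠ -2 — holds
x = -2: LHS = (-2) + 3 = 1; 1 ≠ -2 — holds
x = -3: LHS = (-3) + 3 = 0; 0 ≠ -2 — holds
x = -4: LHS = (-4) + 3 = -1; -1 ≠ -2 — holds
x = -5: LHS = (-5) + 3 = -2; -2 ≠ -2 — FAILS  ← closest negative counterexample to 0

Answer: x = -5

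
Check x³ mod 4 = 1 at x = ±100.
x = 100: LHS = (100³) mod 4 = 1000000 mod 4 = 0; 0 = 1 — FAILS
x = -100: LHS = ((-100)³) mod 4 = (-1000000) mod 4 = 0; 0 = 1 — FAILS

Answer: No, fails for both x = 100 and x = -100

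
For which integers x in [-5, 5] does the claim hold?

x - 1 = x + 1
Over all integers in [-5, 5], LHS − RHS is always negative; it is closest to 0 at x = 0, where it equals -2:
x = 0: LHS = 0 - 1 = -1, RHS = 0 + 1 = 1; -1 = 1 — FAILS
At the ends of the range:
x = -5: LHS = (-5) - 1 = -6, RHS = (-5) + 1 = -4; -6 = -4 — FAILS
x = 5: LHS = 5 - 1 = 4, RHS = 5 + 1 = 6; 4 = 6 — FAILS
Hence LHS − RHS is never 0, i.e. the two sides are never equal, so the claimed relation (=) fails for every integer in [-5, 5].

Answer: None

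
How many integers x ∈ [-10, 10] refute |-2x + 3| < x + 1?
Counterexamples in [-10, 10]: {-10, -9, -8, -7, -6, -5, -4, -3, -2, -1, 0, 4, 5, 6, 7, 8, 9, 10}.

Counting them gives 18 values.

Answer: 18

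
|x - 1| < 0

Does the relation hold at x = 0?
x = 0: LHS = |0 - 1| = |-1| = 1; 1 < 0 — FAILS

The relation fails at x = 0, so x = 0 is a counterexample.

Answer: No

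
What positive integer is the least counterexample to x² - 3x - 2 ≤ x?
Testing positive integers:
x = 1: LHS = 1² - 3·1 - 2 = -4; -4 ≤ 1 — holds
x = 2: LHS = 2² - 3·2 - 2 = -4; -4 ≤ 2 — holds
x = 3: LHS = 3² - 3·3 - 2 = -2; -2 ≤ 3 — holds
x = 4: LHS = 4² - 3·4 - 2 = 2; 2 ≤ 4 — holds
x = 5: LHS = 5² - 3·5 - 2 = 8; 8 ≤ 5 — FAILS  ← smallest positive counterexample

Answer: x = 5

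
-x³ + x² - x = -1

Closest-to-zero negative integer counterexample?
Testing negative integers from -1 downward:
x = -1: LHS = -(-1)³ + (-1)² - (-1) = 3; 3 = -1 — FAILS  ← closest negative counterexample to 0

Answer: x = -1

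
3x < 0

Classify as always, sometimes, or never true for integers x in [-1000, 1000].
Holds at x = -1: LHS = 3·(-1) = -3; -3 < 0 — holds
Fails at x = 0: LHS = 3·0 = 0; 0 < 0 — FAILS
It is satisfied by some integers in the range but not all.

Answer: Sometimes true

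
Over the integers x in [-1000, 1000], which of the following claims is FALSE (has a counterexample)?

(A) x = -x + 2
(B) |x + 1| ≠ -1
(A) x = 0: RHS = -0 + 2 = 2; 0 = 2 — FAILS

(B) An absolute value is never negative, so the left side is ≥ 0 for every x, while the right side is -1. Tightest case in [-1000, 1000] is x = -1:
x = -1: LHS = |(-1) + 1| = |0| = 0; 0 ≠ -1 — holds
Hence LHS − RHS is never 0, i.e. the two sides are never equal, so the relation holds for every integer in [-1000, 1000].

Only (A) has a counterexample.

Answer: A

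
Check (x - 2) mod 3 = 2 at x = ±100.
x = 100: LHS = (100 - 2) mod 3 = 98 mod 3 = 2; 2 = 2 — holds
x = -100: LHS = ((-100) - 2) mod 3 = (-102) mod 3 = 0; 0 = 2 — FAILS

Answer: Partially: holds for x = 100, fails for x = -100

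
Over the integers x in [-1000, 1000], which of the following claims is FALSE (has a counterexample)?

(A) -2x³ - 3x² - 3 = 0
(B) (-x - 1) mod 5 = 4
(A) x = 0: LHS = -2·0³ - 3·0² - 3 = -3; -3 = 0 — FAILS
(B) x = 1: LHS = (-1 - 1) mod 5 = (-2) mod 5 = 3; 3 = 4 — FAILS

Answer: Both A and B are false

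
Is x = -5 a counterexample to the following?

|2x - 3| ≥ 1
Substitute x = -5 into the relation:
x = -5: LHS = |2·(-5) - 3| = |-13| = 13; 13 ≥ 1 — holds

The relation holds at x = -5, so it is not a counterexample.

Answer: No, x = -5 is not a counterexample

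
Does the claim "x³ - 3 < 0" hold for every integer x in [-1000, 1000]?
The claim fails at x = 2:
x = 2: LHS = 2³ - 3 = 5; 5 < 0 — FAILS

Because a single integer refutes it, the statement is false.

Answer: False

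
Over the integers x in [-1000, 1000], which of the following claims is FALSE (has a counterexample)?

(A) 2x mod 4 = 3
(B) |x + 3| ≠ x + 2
(A) x = 0: LHS = (2·0) mod 4 = 0 mod 4 = 0; 0 = 3 — FAILS

(B) Over all integers in [-1000, 1000], LHS − RHS is always positive; it is smallest at x = 0, where it equals 1:
x = 0: LHS = |0 + 3| = |3| = 3, RHS = 0 + 2 = 2; 3 ≠ 2 — holds
At the ends of the range:
x = -1000: LHS = |(-1000) + 3| = |-997| = 997, RHS = (-1000) + 2 = -998; 997 ≠ -998 — holds
x = 1000: LHS = |1000 + 3| = |1003| = 1003, RHS = 1000 + 2 = 1002; 1003 ≠ 1002 — holds
Hence LHS − RHS is never 0, i.e. the two sides are never equal, so the relation holds for every integer in [-1000, 1000].

Only (A) has a counterexample.

Answer: A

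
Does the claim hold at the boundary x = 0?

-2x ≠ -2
x = 0: LHS = -2·0 = 0; 0 ≠ -2 — holds

The relation is satisfied at x = 0.

Answer: Yes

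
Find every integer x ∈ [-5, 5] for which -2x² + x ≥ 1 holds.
Over all integers in [-5, 5], LHS − RHS is largest at x = 0, where it equals -1:
x = 0: LHS = -2·0² + 0 = 0; 0 ≥ 1 — FAILS
At the ends of the range:
x = -5: LHS = -2·(-5)² + (-5) = -55; -55 ≥ 1 — FAILS
x = 5: LHS = -2·5² + 5 = -45; -45 ≥ 1 — FAILS
Hence LHS − RHS is never zero or positive, i.e. LHS < RHS throughout, so the claimed relation (≥) fails for every integer in [-5, 5].

Answer: None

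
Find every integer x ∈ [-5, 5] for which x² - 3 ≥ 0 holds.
Holds for: {-5, -4, -3, -2, 2, 3, 4, 5}
Fails for: {-1, 0, 1}

Answer: {-5, -4, -3, -2, 2, 3, 4, 5}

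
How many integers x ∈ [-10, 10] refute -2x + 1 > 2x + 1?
Counterexamples in [-10, 10]: {0, 1, 2, 3, 4, 5, 6, 7, 8, 9, 10}.

Counting them gives 11 values.

Answer: 11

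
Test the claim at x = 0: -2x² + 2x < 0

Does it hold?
x = 0: LHS = -2·0² + 2·0 = 0; 0 < 0 — FAILS

The relation fails at x = 0, so x = 0 is a counterexample.

Answer: No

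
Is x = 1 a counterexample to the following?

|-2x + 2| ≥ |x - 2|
Substitute x = 1 into the relation:
x = 1: LHS = |-2·1 + 2| = |0| = 0, RHS = |1 - 2| = |-1| = 1; 0 ≥ 1 — FAILS

Since the claim fails at x = 1, this value is a counterexample.

Answer: Yes, x = 1 is a counterexample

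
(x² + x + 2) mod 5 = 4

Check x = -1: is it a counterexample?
Substitute x = -1 into the relation:
x = -1: LHS = ((-1)² + (-1) + 2) mod 5 = 2 mod 5 = 2; 2 = 4 — FAILS

Since the claim fails at x = -1, this value is a counterexample.

Answer: Yes, x = -1 is a counterexample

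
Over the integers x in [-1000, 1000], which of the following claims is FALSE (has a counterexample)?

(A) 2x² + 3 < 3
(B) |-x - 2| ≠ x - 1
(A) x = 0: LHS = 2·0² + 3 = 3; 3 < 3 — FAILS

(B) Over all integers in [-1000, 1000], LHS − RHS is always positive; it is smallest at x = 0, where it equals 3:
x = 0: LHS = |-0 - 2| = |-2| = 2, RHS = 0 - 1 = -1; 2 ≠ -1 — holds
At the ends of the range:
x = -1000: LHS = |-(-1000) - 2| = |998| = 998, RHS = (-1000) - 1 = -1001; 998 ≠ -1001 — holds
x = 1000: LHS = |-1000 - 2| = |-1002| = 1002, RHS = 1000 - 1 = 999; 1002 ≠ 999 — holds
Hence LHS − RHS is never 0, i.e. the two sides are never equal, so the relation holds for every integer in [-1000, 1000].

Only (A) has a counterexample.

Answer: A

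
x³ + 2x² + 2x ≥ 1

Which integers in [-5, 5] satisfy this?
Holds for: {1, 2, 3, 4, 5}
Fails for: {-5, -4, -3, -2, -1, 0}

Answer: {1, 2, 3, 4, 5}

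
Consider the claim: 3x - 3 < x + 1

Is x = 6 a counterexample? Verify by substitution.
Substitute x = 6 into the relation:
x = 6: LHS = 3·6 - 3 = 15, RHS = 6 + 1 = 7; 15 < 7 — FAILS

Since the claim fails at x = 6, this value is a counterexample.

Answer: Yes, x = 6 is a counterexample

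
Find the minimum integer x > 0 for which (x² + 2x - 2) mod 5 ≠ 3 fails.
Testing positive integers:
x = 1: LHS = (1² + 2·1 - 2) mod 5 = 1 mod 5 = 1; 1 ≠ 3 — holds
x = 2: LHS = (2² + 2·2 - 2) mod 5 = 6 mod 5 = 1; 1 ≠ 3 — holds
x = 3: LHS = (3² + 2·3 - 2) mod 5 = 13 mod 5 = 3; 3 ≠ 3 — FAILS  ← smallest positive counterexample

Answer: x = 3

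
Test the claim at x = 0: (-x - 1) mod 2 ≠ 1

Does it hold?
x = 0: LHS = (-0 - 1) mod 2 = (-1) mod 2 = 1; 1 ≠ 1 — FAILS

The relation fails at x = 0, so x = 0 is a counterexample.

Answer: No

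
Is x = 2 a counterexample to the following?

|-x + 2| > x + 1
Substitute x = 2 into the relation:
x = 2: LHS = |-2 + 2| = |0| = 0, RHS = 2 + 1 = 3; 0 > 3 — FAILS

Since the claim fails at x = 2, this value is a counterexample.

Answer: Yes, x = 2 is a counterexample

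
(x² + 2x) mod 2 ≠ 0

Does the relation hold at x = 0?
x = 0: LHS = (0² + 2·0) mod 2 = 0 mod 2 = 0; 0 ≠ 0 — FAILS

The relation fails at x = 0, so x = 0 is a counterexample.

Answer: No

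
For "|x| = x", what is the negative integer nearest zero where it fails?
Testing negative integers from -1 downward:
x = -1: LHS = |-1| = 1; 1 = -1 — FAILS  ← closest negative counterexample to 0

Answer: x = -1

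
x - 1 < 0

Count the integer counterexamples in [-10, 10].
Counterexamples in [-10, 10]: {1, 2, 3, 4, 5, 6, 7, 8, 9, 10}.

Counting them gives 10 values.

Answer: 10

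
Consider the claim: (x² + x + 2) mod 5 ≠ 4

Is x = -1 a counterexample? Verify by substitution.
Substitute x = -1 into the relation:
x = -1: LHS = ((-1)² + (-1) + 2) mod 5 = 2 mod 5 = 2; 2 ≠ 4 — holds

The claim holds here, so x = -1 is not a counterexample. (A counterexample exists elsewhere, e.g. x = 1.)

Answer: No, x = -1 is not a counterexample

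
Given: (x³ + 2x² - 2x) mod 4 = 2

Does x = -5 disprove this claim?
Substitute x = -5 into the relation:
x = -5: LHS = ((-5)³ + 2·(-5)² - 2·(-5)) mod 4 = (-65) mod 4 = 3; 3 = 2 — FAILS

Since the claim fails at x = -5, this value is a counterexample.

Answer: Yes, x = -5 is a counterexample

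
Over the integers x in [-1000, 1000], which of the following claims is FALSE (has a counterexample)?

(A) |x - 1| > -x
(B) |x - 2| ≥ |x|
(A) Over all integers in [-1000, 1000], LHS − RHS is smallest at x = 0, where it equals 1:
x = 0: LHS = |0 - 1| = |-1| = 1, RHS = -0 = 0; 1 > 0 — holds
At the ends of the range:
x = -1000: LHS = |(-1000) - 1| = |-1001| = 1001, RHS = -(-1000) = 1000; 1001 > 1000 — holds
x = 1000: LHS = |1000 - 1| = |999| = 999; 999 > -1000 — holds
Hence LHS − RHS is never zero or negative, i.e. LHS > RHS throughout, so the relation holds for every integer in [-1000, 1000].

(B) x = 2: LHS = |2 - 2| = |0| = 0, RHS = |2| = 2; 0 ≥ 2 — FAILS

Only (B) has a counterexample.

Answer: B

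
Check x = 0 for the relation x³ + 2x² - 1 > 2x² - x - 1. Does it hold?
x = 0: LHS = 0³ + 2·0² - 1 = -1, RHS = 2·0² - 0 - 1 = -1; -1 > -1 — FAILS

The relation fails at x = 0, so x = 0 is a counterexample.

Answer: No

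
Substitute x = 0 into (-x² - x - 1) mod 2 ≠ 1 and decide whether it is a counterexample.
Substitute x = 0 into the relation:
x = 0: LHS = (-0² - 0 - 1) mod 2 = (-1) mod 2 = 1; 1 ≠ 1 — FAILS

Since the claim fails at x = 0, this value is a counterexample.

Answer: Yes, x = 0 is a counterexample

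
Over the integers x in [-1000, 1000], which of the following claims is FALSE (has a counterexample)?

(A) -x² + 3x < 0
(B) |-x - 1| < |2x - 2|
(A) x = 0: LHS = -0² + 3·0 = 0; 0 < 0 — FAILS
(B) x = 1: LHS = |-1 - 1| = |-2| = 2, RHS = |2·1 - 2| = |0| = 0; 2 < 0 — FAILS

Answer: Both A and B are false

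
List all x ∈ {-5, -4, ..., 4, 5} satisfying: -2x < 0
Holds for: {1, 2, 3, 4, 5}
Fails for: {-5, -4, -3, -2, -1, 0}

Answer: {1, 2, 3, 4, 5}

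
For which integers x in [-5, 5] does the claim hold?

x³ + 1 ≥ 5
Holds for: {2, 3, 4, 5}
Fails for: {-5, -4, -3, -2, -1, 0, 1}

Answer: {2, 3, 4, 5}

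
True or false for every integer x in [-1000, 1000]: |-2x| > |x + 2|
The claim fails at x = 0:
x = 0: LHS = |-2·0| = |0| = 0, RHS = |0 + 2| = |2| = 2; 0 > 2 — FAILS

Because a single integer refutes it, the statement is false.

Answer: False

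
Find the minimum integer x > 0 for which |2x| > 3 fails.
Testing positive integers:
x = 1: LHS = |2·1| = |2| = 2; 2 > 3 — FAILS  ← smallest positive counterexample

Answer: x = 1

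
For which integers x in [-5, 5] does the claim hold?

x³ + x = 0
Holds for: {0}
Fails for: {-5, -4, -3, -2, -1, 1, 2, 3, 4, 5}

Answer: {0}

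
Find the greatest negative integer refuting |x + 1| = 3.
Testing negative integers from -1 downward:
x = -1: LHS = |(-1) + 1| = |0| = 0; 0 = 3 — FAILS  ← closest negative counterexample to 0

Answer: x = -1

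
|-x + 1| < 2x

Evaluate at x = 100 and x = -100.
x = 100: LHS = |-100 + 1| = |-99| = 99, RHS = 2·100 = 200; 99 < 200 — holds
x = -100: LHS = |-(-100) + 1| = |101| = 101, RHS = 2·(-100) = -200; 101 < -200 — FAILS

Answer: Partially: holds for x = 100, fails for x = -100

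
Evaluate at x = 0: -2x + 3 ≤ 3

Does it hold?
x = 0: LHS = -2·0 + 3 = 3; 3 ≤ 3 — holds

The relation is satisfied at x = 0.

Answer: Yes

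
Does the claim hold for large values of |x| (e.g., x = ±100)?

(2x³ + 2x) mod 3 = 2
x = 100: LHS = (2·100³ + 2·100) mod 3 = 2000200 mod 3 = 1; 1 = 2 — FAILS
x = -100: LHS = (2·(-100)³ + 2·(-100)) mod 3 = (-2000200) mod 3 = 2; 2 = 2 — holds

Answer: Partially: fails for x = 100, holds for x = -100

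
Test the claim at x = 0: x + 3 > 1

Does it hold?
x = 0: LHS = 0 + 3 = 3; 3 > 1 — holds

The relation is satisfied at x = 0.

Answer: Yes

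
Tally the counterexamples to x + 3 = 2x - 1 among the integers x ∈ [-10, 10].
Counterexamples in [-10, 10]: {-10, -9, -8, -7, -6, -5, -4, -3, -2, -1, 0, 1, 2, 3, 5, 6, 7, 8, 9, 10}.

Counting them gives 20 values.

Answer: 20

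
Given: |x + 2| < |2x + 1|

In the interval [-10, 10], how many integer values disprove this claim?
Counterexamples in [-10, 10]: {-1, 0, 1}.

Counting them gives 3 values.

Answer: 3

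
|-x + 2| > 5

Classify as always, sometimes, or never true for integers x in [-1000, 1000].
Holds at x = -4: LHS = |-(-4) + 2| = |6| = 6; 6 > 5 — holds
Fails at x = 0: LHS = |-0 + 2| = |2| = 2; 2 > 5 — FAILS
It is satisfied by some integers in the range but not all.

Answer: Sometimes true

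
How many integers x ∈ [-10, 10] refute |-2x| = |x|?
Counterexamples in [-10, 10]: {-10, -9, -8, -7, -6, -5, -4, -3, -2, -1, 1, 2, 3, 4, 5, 6, 7, 8, 9, 10}.

Counting them gives 20 values.

Answer: 20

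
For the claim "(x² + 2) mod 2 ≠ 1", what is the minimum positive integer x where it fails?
Testing positive integers:
x = 1: LHS = (1² + 2) mod 2 = 3 mod 2 = 1; 1 ≠ 1 — FAILS  ← smallest positive counterexample

Answer: x = 1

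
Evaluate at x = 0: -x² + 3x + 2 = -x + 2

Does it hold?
x = 0: LHS = -0² + 3·0 + 2 = 2, RHS = -0 + 2 = 2; 2 = 2 — holds

The relation is satisfied at x = 0.

Answer: Yes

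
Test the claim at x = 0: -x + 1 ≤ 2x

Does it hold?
x = 0: LHS = -0 + 1 = 1, RHS = 2·0 = 0; 1 ≤ 0 — FAILS

The relation fails at x = 0, so x = 0 is a counterexample.

Answer: No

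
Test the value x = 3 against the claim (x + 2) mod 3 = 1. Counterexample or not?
Substitute x = 3 into the relation:
x = 3: LHS = (3 + 2) mod 3 = 5 mod 3 = 2; 2 = 1 — FAILS

Since the claim fails at x = 3, this value is a counterexample.

Answer: Yes, x = 3 is a counterexample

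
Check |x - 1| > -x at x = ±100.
x = 100: LHS = |100 - 1| = |99| = 99; 99 > -100 — holds
x = -100: LHS = |(-100) - 1| = |-101| = 101, RHS = -(-100) = 100; 101 > 100 — holds

Answer: Yes, holds for both x = 100 and x = -100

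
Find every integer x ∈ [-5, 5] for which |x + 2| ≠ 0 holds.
Holds for: {-5, -4, -3, -1, 0, 1, 2, 3, 4, 5}
Fails for: {-2}

Answer: {-5, -4, -3, -1, 0, 1, 2, 3, 4, 5}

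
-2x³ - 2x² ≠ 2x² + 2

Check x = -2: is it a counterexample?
Substitute x = -2 into the relation:
x = -2: LHS = -2·(-2)³ - 2·(-2)² = 8, RHS = 2·(-2)² + 2 = 10; 8 ≠ 10 — holds

The relation holds at x = -2, so it is not a counterexample.

Answer: No, x = -2 is not a counterexample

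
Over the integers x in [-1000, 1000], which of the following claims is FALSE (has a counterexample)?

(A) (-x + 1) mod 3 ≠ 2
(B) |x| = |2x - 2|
(A) x = -1: LHS = (-(-1) + 1) mod 3 = 2 mod 3 = 2; 2 ≠ 2 — FAILS
(B) x = 0: LHS = |0| = 0, RHS = |2·0 - 2| = |-2| = 2; 0 = 2 — FAILS

Answer: Both A and B are false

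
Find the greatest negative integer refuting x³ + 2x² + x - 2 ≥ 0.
Testing negative integers from -1 downward:
x = -1: LHS = (-1)³ + 2·(-1)² + (-1) - 2 = -2; -2 ≥ 0 — FAILS  ← closest negative counterexample to 0

Answer: x = -1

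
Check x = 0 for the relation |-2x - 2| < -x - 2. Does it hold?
x = 0: LHS = |-2·0 - 2| = |-2| = 2, RHS = -0 - 2 = -2; 2 < -2 — FAILS

The relation fails at x = 0, so x = 0 is a counterexample.

Answer: No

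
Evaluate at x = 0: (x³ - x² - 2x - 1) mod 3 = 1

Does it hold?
x = 0: LHS = (0³ - 0² - 2·0 - 1) mod 3 = (-1) mod 3 = 2; 2 = 1 — FAILS

The relation fails at x = 0, so x = 0 is a counterexample.

Answer: No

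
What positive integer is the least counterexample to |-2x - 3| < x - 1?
Testing positive integers:
x = 1: LHS = |-2·1 - 3| = |-5| = 5, RHS = 1 - 1 = 0; 5 < 0 — FAILS  ← smallest positive counterexample

Answer: x = 1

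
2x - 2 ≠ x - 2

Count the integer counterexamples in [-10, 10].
Counterexamples in [-10, 10]: {0}.

Counting them gives 1 values.

Answer: 1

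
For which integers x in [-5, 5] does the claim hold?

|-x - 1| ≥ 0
An absolute value is never negative, so the left side is ≥ 0 for every x, while the right side is 0. Tightest case in [-5, 5] is x = -1:
x = -1: LHS = |-(-1) - 1| = |0| = 0; 0 ≥ 0 — holds
Hence LHS − RHS is never negative, i.e. LHS ≥ RHS throughout, so the relation holds for every integer in [-5, 5].

Answer: All integers in [-5, 5]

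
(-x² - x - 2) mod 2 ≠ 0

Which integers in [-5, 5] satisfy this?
For a polynomial with integer coefficients, its value mod 2 depends only on x mod 2, so it suffices to check one representative of each residue class, x = 0, 1:
x = 0: LHS = (-0² - 0 - 2) mod 2 = (-2) mod 2 = 0; 0 ≠ 0 — FAILS
x = 1: LHS = (-1² - 1 - 2) mod 2 = (-4) mod 2 = 0; 0 ≠ 0 — FAILS
The relation fails in every residue class, so the claimed relation (≠) fails for every integer in [-5, 5].

Answer: None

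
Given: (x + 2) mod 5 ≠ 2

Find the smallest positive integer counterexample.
Testing positive integers:
x = 1: LHS = (1 + 2) mod 5 = 3 mod 5 = 3; 3 ≠ 2 — holds
x = 2: LHS = (2 + 2) mod 5 = 4 mod 5 = 4; 4 ≠ 2 — holds
x = 3: LHS = (3 + 2) mod 5 = 5 mod 5 = 0; 0 ≠ 2 — holds
x = 4: LHS = (4 + 2) mod 5 = 6 mod 5 = 1; 1 ≠ 2 — holds
x = 5: LHS = (5 + 2) mod 5 = 7 mod 5 = 2; 2 ≠ 2 — FAILS  ← smallest positive counterexample

Answer: x = 5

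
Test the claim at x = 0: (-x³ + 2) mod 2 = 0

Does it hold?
x = 0: LHS = (-0³ + 2) mod 2 = 2 mod 2 = 0; 0 = 0 — holds

The relation is satisfied at x = 0.

Answer: Yes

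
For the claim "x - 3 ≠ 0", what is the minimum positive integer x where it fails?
Testing positive integers:
x = 1: LHS = 1 - 3 = -2; -2 ≠ 0 — holds
x = 2: LHS = 2 - 3 = -1; -1 ≠ 0 — holds
x = 3: LHS = 3 - 3 = 0; 0 ≠ 0 — FAILS  ← smallest positive counterexample

Answer: x = 3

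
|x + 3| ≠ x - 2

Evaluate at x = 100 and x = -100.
x = 100: LHS = |100 + 3| = |103| = 103, RHS = 100 - 2 = 98; 103 ≠ 98 — holds
x = -100: LHS = |(-100) + 3| = |-97| = 97, RHS = (-100) - 2 = -102; 97 ≠ -102 — holds

Answer: Yes, holds for both x = 100 and x = -100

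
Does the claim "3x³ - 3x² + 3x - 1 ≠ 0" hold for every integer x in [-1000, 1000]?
Track d = LHS − RHS over the integers in [-1000, 1000]. Equality would need d = 0, but d changes sign only between consecutive integers, jumping over 0:
x = 0: LHS = 3·0³ - 3·0² + 3·0 - 1 = -1; -1 ≠ 0 — holds  (d = -1)
x = 1: LHS = 3·1³ - 3·1² + 3·1 - 1 = 2; 2 ≠ 0 — holds  (d = 2)
Away from these crossings d keeps a constant sign, and checking every integer in [-1000, 1000] confirms d ≠ 0 throughout. Hence the two sides are never equal, so the relation holds for every integer in [-1000, 1000].

No counterexample exists.

Answer: True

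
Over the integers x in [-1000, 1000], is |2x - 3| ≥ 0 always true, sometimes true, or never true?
An absolute value is never negative, so the left side is ≥ 0 for every x, while the right side is 0. Tightest case in [-1000, 1000] is x = 1:
x = 1: LHS = |2·1 - 3| = |-1| = 1; 1 ≥ 0 — holds
Hence LHS − RHS is never negative, i.e. LHS ≥ RHS throughout, so the relation holds for every integer in [-1000, 1000].

No counterexample exists.

Answer: Always true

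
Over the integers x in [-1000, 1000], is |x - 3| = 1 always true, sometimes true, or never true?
Holds at x = 2: LHS = |2 - 3| = |-1| = 1; 1 = 1 — holds
Fails at x = 0: LHS = |0 - 3| = |-3| = 3; 3 = 1 — FAILS
It is satisfied by some integers in the range but not all.

Answer: Sometimes true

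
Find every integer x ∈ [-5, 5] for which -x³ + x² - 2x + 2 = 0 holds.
Holds for: {1}
Fails for: {-5, -4, -3, -2, -1, 0, 2, 3, 4, 5}

Answer: {1}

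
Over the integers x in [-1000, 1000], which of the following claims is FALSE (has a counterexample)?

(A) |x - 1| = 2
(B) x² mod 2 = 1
(A) x = 0: LHS = |0 - 1| = |-1| = 1; 1 = 2 — FAILS
(B) x = 0: LHS = (0²) mod 2 = 0 mod 2 = 0; 0 = 1 — FAILS

Answer: Both A and B are false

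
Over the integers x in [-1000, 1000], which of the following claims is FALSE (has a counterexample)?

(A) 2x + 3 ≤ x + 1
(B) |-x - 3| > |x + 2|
(A) x = 0: LHS = 2·0 + 3 = 3, RHS = 0 + 1 = 1; 3 ≤ 1 — FAILS
(B) x = -3: LHS = |-(-3) - 3| = |0| = 0, RHS = |(-3) + 2| = |-1| = 1; 0 > 1 — FAILS

Answer: Both A and B are false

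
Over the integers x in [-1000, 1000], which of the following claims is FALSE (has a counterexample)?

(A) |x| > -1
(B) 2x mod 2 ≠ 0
(A) An absolute value is never negative, so the left side is ≥ 0 for every x, while the right side is -1. Tightest case in [-1000, 1000] is x = 0:
x = 0: LHS = |0| = 0; 0 > -1 — holds
Hence LHS − RHS is never zero or negative, i.e. LHS > RHS throughout, so the relation holds for every integer in [-1000, 1000].

(B) x = 0: LHS = (2·0) mod 2 = 0 mod 2 = 0; 0 ≠ 0 — FAILS

Only (B) has a counterexample.

Answer: B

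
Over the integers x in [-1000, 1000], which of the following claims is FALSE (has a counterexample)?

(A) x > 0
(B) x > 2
(A) x = 0: 0 > 0 — FAILS
(B) x = 0: 0 > 2 — FAILS

Answer: Both A and B are false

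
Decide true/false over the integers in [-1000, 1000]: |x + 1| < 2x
The claim fails at x = 0:
x = 0: LHS = |0 + 1| = |1| = 1, RHS = 2·0 = 0; 1 < 0 — FAILS

Because a single integer refutes it, the statement is false.

Answer: False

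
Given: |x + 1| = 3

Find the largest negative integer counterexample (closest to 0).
Testing negative integers from -1 downward:
x = -1: LHS = |(-1) + 1| = |0| = 0; 0 = 3 — FAILS  ← closest negative counterexample to 0

Answer: x = -1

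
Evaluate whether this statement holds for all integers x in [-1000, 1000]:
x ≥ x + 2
The claim fails at x = 0:
x = 0: RHS = 0 + 2 = 2; 0 ≥ 2 — FAILS

Because a single integer refutes it, the statement is false.

Answer: False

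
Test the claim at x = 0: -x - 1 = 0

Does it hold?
x = 0: LHS = -0 - 1 = -1; -1 = 0 — FAILS

The relation fails at x = 0, so x = 0 is a counterexample.

Answer: No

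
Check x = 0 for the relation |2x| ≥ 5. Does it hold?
x = 0: LHS = |2·0| = |0| = 0; 0 ≥ 5 — FAILS

The relation fails at x = 0, so x = 0 is a counterexample.

Answer: No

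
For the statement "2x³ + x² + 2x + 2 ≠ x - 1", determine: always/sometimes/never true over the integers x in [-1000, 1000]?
Track d = LHS − RHS over the integers in [-1000, 1000]. Equality would need d = 0, but d changes sign only between consecutive integers, jumping over 0:
x = -2: LHS = 2·(-2)³ + (-2)² + 2·(-2) + 2 = -14, RHS = (-2) - 1 = -3; -14 ≠ -3 — holds  (d = -11)
x = -1: LHS = 2·(-1)³ + (-1)² + 2·(-1) + 2 = -1, RHS = (-1) - 1 = -2; -1 ≠ -2 — holds  (d = 1)
Away from these crossings d keeps a constant sign, and checking every integer in [-1000, 1000] confirms d ≠ 0 throughout. Hence the two sides are never equal, so the relation holds for every integer in [-1000, 1000].

No counterexample exists.

Answer: Always true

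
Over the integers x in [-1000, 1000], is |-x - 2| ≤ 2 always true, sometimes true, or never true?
Holds at x = 0: LHS = |-0 - 2| = |-2| = 2; 2 ≤ 2 — holds
Fails at x = 1: LHS = |-1 - 2| = |-3| = 3; 3 ≤ 2 — FAILS
It is satisfied by some integers in the range but not all.

Answer: Sometimes true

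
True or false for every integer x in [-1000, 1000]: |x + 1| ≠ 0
The claim fails at x = -1:
x = -1: LHS = |(-1) + 1| = |0| = 0; 0 ≠ 0 — FAILS

Because a single integer refutes it, the statement is false.

Answer: False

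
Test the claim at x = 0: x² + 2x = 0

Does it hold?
x = 0: LHS = 0² + 2·0 = 0; 0 = 0 — holds

The relation is satisfied at x = 0.

Answer: Yes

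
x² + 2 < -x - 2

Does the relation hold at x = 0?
x = 0: LHS = 0² + 2 = 2, RHS = -0 - 2 = -2; 2 < -2 — FAILS

The relation fails at x = 0, so x = 0 is a counterexample.

Answer: No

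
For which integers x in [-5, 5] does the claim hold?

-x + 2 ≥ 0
Holds for: {-5, -4, -3, -2, -1, 0, 1, 2}
Fails for: {3, 4, 5}

Answer: {-5, -4, -3, -2, -1, 0, 1, 2}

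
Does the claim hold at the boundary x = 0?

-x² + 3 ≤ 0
x = 0: LHS = -0² + 3 = 3; 3 ≤ 0 — FAILS

The relation fails at x = 0, so x = 0 is a counterexample.

Answer: No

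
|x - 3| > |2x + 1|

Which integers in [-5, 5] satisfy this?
Holds for: {-3, -2, -1, 0}
Fails for: {-5, -4, 1, 2, 3, 4, 5}

Answer: {-3, -2, -1, 0}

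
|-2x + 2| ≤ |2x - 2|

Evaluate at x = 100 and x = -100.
x = 100: LHS = |-2·100 + 2| = |-198| = 198, RHS = |2·100 - 2| = |198| = 198; 198 ≤ 198 — holds
x = -100: LHS = |-2·(-100) + 2| = |202| = 202, RHS = |2·(-100) - 2| = |-202| = 202; 202 ≤ 202 — holds

Answer: Yes, holds for both x = 100 and x = -100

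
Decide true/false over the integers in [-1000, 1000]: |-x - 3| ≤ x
The claim fails at x = 0:
x = 0: LHS = |-0 - 3| = |-3| = 3; 3 ≤ 0 — FAILS

Because a single integer refutes it, the statement is false.

Answer: False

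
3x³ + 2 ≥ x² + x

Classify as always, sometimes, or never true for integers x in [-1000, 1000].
Holds at x = 0: LHS = 3·0³ + 2 = 2, RHS = 0² + 0 = 0; 2 ≥ 0 — holds
Fails at x = -1: LHS = 3·(-1)³ + 2 = -1, RHS = (-1)² + (-1) = 0; -1 ≥ 0 — FAILS
It is satisfied by some integers in the range but not all.

Answer: Sometimes true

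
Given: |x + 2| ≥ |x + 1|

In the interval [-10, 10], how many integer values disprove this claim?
Counterexamples in [-10, 10]: {-10, -9, -8, -7, -6, -5, -4, -3, -2}.

Counting them gives 9 values.

Answer: 9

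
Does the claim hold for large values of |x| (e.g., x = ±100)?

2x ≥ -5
x = 100: LHS = 2·100 = 200; 200 ≥ -5 — holds
x = -100: LHS = 2·(-100) = -200; -200 ≥ -5 — FAILS

Answer: Partially: holds for x = 100, fails for x = -100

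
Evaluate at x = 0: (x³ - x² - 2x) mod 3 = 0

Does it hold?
x = 0: LHS = (0³ - 0² - 2·0) mod 3 = 0 mod 3 = 0; 0 = 0 — holds

The relation is satisfied at x = 0.

Answer: Yes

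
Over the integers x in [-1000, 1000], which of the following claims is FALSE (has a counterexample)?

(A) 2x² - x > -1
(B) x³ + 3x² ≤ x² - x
(A) Over all integers in [-1000, 1000], LHS − RHS is smallest at x = 0, where it equals 1:
x = 0: LHS = 2·0² - 0 = 0; 0 > -1 — holds
At the ends of the range:
x = -1000: LHS = 2·(-1000)² - (-1000) = 2001000; 2001000 > -1 — holds
x = 1000: LHS = 2·1000² - 1000 = 1999000; 1999000 > -1 — holds
Hence LHS − RHS is never zero or negative, i.e. LHS > RHS throughout, so the relation holds for every integer in [-1000, 1000].

(B) x = 1: LHS = 1³ + 3·1² = 4, RHS = 1² - 1 = 0; 4 ≤ 0 — FAILS

Only (B) has a counterexample.

Answer: B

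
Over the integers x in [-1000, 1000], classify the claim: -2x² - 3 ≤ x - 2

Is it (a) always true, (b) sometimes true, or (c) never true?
Over all integers in [-1000, 1000], LHS − RHS is largest at x = 0, where it equals -1:
x = 0: LHS = -2·0² - 3 = -3, RHS = 0 - 2 = -2; -3 ≤ -2 — holds
At the ends of the range:
x = -1000: LHS = -2·(-1000)² - 3 = -2000003, RHS = (-1000) - 2 = -1002; -2000003 ≤ -1002 — holds
x = 1000: LHS = -2·1000² - 3 = -2000003, RHS = 1000 - 2 = 998; -2000003 ≤ 998 — holds
Hence LHS − RHS is never positive, i.e. LHS ≤ RHS throughout, so the relation holds for every integer in [-1000, 1000].

No counterexample exists.

Answer: Always true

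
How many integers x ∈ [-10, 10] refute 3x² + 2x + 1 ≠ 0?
Over all integers in [-10, 10], LHS − RHS is always positive; it is smallest at x = 0, where it equals 1:
x = 0: LHS = 3·0² + 2·0 + 1 = 1; 1 ≠ 0 — holds
At the ends of the range:
x = -10: LHS = 3·(-10)² + 2·(-10) + 1 = 281; 281 ≠ 0 — holds
x = 10: LHS = 3·10² + 2·10 + 1 = 321; 321 ≠ 0 — holds
Hence LHS − RHS is never 0, i.e. the two sides are never equal, so the relation holds for every integer in [-10, 10].

No counterexample appears in that range.

Answer: 0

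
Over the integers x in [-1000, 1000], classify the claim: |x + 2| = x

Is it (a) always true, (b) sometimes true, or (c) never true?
Over all integers in [-1000, 1000], LHS − RHS is always positive; it is smallest at x = 0, where it equals 2:
x = 0: LHS = |0 + 2| = |2| = 2; 2 = 0 — FAILS
At the ends of the range:
x = -1000: LHS = |(-1000) + 2| = |-998| = 998; 998 = -1000 — FAILS
x = 1000: LHS = |1000 + 2| = |1002| = 1002; 1002 = 1000 — FAILS
Hence LHS − RHS is never 0, i.e. the two sides are never equal, so the claimed relation (=) fails for every integer in [-1000, 1000].

No integer in the range satisfies it.

Answer: Never true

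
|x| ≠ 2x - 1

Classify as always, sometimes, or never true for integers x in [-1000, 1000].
Holds at x = 0: LHS = |0| = 0, RHS = 2·0 - 1 = -1; 0 ≠ -1 — holds
Fails at x = 1: LHS = |1| = 1, RHS = 2·1 - 1 = 1; 1 ≠ 1 — FAILS
It is satisfied by some integers in the range but not all.

Answer: Sometimes true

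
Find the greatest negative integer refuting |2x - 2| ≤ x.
Testing negative integers from -1 downward:
x = -1: LHS = |2·(-1) - 2| = |-4| = 4; 4 ≤ -1 — FAILS  ← closest negative counterexample to 0

Answer: x = -1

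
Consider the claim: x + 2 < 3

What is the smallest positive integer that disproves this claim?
Testing positive integers:
x = 1: LHS = 1 + 2 = 3; 3 < 3 — FAILS  ← smallest positive counterexample

Answer: x = 1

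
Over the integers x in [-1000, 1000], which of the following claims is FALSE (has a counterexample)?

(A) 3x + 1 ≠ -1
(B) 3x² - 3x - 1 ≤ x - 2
(A) Track d = LHS − RHS over the integers in [-1000, 1000]. Equality would need d = 0, but d changes sign only between consecutive integers, jumping over 0:
x = -1: LHS = 3·(-1) + 1 = -2; -2 ≠ -1 — holds  (d = -1)
x = 0: LHS = 3·0 + 1 = 1; 1 ≠ -1 — holds  (d = 2)
Away from these crossings d keeps a constant sign, and checking every integer in [-1000, 1000] confirms d ≠ 0 throughout. Hence the two sides are never equal, so the relation holds for every integer in [-1000, 1000].

(B) x = 0: LHS = 3·0² - 3·0 - 1 = -1, RHS = 0 - 2 = -2; -1 ≤ -2 — FAILS

Only (B) has a counterexample.

Answer: B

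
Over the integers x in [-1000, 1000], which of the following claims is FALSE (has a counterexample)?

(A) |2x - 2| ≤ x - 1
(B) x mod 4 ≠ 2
(A) x = 0: LHS = |2·0 - 2| = |-2| = 2, RHS = 0 - 1 = -1; 2 ≤ -1 — FAILS
(B) x = 2: LHS = 2 mod 4 = 2; 2 ≠ 2 — FAILS

Answer: Both A and B are false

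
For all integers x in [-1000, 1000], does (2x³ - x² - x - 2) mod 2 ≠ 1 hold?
For a polynomial with integer coefficients, its value mod 2 depends only on x mod 2, so it suffices to check one representative of each residue class, x = 0, 1:
x = 0: LHS = (2·0³ - 0² - 0 - 2) mod 2 = (-2) mod 2 = 0; 0 ≠ 1 — holds
x = 1: LHS = (2·1³ - 1² - 1 - 2) mod 2 = (-2) mod 2 = 0; 0 ≠ 1 — holds
The relation holds in every residue class, so the relation holds for every integer in [-1000, 1000].

No counterexample exists.

Answer: True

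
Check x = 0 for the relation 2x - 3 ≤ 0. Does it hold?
x = 0: LHS = 2·0 - 3 = -3; -3 ≤ 0 — holds

The relation is satisfied at x = 0.

Answer: Yes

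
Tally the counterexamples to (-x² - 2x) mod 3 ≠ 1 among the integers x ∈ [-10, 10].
Counterexamples in [-10, 10]: {-10, -7, -4, -1, 2, 5, 8}.

Counting them gives 7 values.

Answer: 7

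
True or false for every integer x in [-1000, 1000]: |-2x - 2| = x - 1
The claim fails at x = 0:
x = 0: LHS = |-2·0 - 2| = |-2| = 2, RHS = 0 - 1 = -1; 2 = -1 — FAILS

Because a single integer refutes it, the statement is false.

Answer: False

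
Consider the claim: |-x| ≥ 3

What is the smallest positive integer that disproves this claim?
Testing positive integers:
x = 1: LHS = |-1| = 1; 1 ≥ 3 — FAILS  ← smallest positive counterexample

Answer: x = 1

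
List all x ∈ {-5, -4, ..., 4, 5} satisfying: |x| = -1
An absolute value is never negative, so the left side is ≥ 0 for every x, while the right side is -1. Tightest case in [-5, 5] is x = 0:
x = 0: LHS = |0| = 0; 0 = -1 — FAILS
Hence LHS − RHS is never 0, i.e. the two sides are never equal, so the claimed relation (=) fails for every integer in [-5, 5].

Answer: None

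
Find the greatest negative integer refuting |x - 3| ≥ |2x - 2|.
Testing negative integers from -1 downward:
x = -1: LHS = |(-1) - 3| = |-4| = 4, RHS = |2·(-1) - 2| = |-4| = 4; 4 ≥ 4 — holds
x = -2: LHS = |(-2) - 3| = |-5| = 5, RHS = |2·(-2) - 2| = |-6| = 6; 5 ≥ 6 — FAILS  ← closest negative counterexample to 0

Answer: x = -2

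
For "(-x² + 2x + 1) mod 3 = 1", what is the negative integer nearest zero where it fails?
Testing negative integers from -1 downward:
x = -1: LHS = (-(-1)² + 2·(-1) + 1) mod 3 = (-2) mod 3 = 1; 1 = 1 — holds
x = -2: LHS = (-(-2)² + 2·(-2) + 1) mod 3 = (-7) mod 3 = 2; 2 = 1 — FAILS  ← closest negative counterexample to 0

Answer: x = -2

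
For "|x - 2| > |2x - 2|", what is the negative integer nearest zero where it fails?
Testing negative integers from -1 downward:
x = -1: LHS = |(-1) - 2| = |-3| = 3, RHS = |2·(-1) - 2| = |-4| = 4; 3 > 4 — FAILS  ← closest negative counterexample to 0

Answer: x = -1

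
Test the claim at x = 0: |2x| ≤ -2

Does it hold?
x = 0: LHS = |2·0| = |0| = 0; 0 ≤ -2 — FAILS

The relation fails at x = 0, so x = 0 is a counterexample.

Answer: No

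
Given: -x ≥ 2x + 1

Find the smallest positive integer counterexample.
Testing positive integers:
x = 1: RHS = 2·1 + 1 = 3; -1 ≥ 3 — FAILS  ← smallest positive counterexample

Answer: x = 1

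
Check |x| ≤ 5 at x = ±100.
x = 100: LHS = |100| = 100; 100 ≤ 5 — FAILS
x = -100: LHS = |-100| = 100; 100 ≤ 5 — FAILS

Answer: No, fails for both x = 100 and x = -100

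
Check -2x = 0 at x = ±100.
x = 100: LHS = -2·100 = -200; -200 = 0 — FAILS
x = -100: LHS = -2·(-100) = 200; 200 = 0 — FAILS

Answer: No, fails for both x = 100 and x = -100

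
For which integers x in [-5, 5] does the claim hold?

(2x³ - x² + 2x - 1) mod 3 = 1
For a polynomial with integer coefficients, its value mod 3 depends only on x mod 3, so it suffices to check one representative of each residue class, x = 0, 1, 2:
x = 0: LHS = (2·0³ - 0² + 2·0 - 1) mod 3 = (-1) mod 3 = 2; 2 = 1 — FAILS
x = 1: LHS = (2·1³ - 1² + 2·1 - 1) mod 3 = 2 mod 3 = 2; 2 = 1 — FAILS
x = 2: LHS = (2·2³ - 2² + 2·2 - 1) mod 3 = 15 mod 3 = 0; 0 = 1 — FAILS
The relation fails in every residue class, so the claimed relation (=) fails for every integer in [-5, 5].

Answer: None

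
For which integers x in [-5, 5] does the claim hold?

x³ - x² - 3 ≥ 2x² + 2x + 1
Holds for: {4, 5}
Fails for: {-5, -4, -3, -2, -1, 0, 1, 2, 3}

Answer: {4, 5}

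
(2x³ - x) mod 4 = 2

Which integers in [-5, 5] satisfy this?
Holds for: {-2, 2}
Fails for: {-5, -4, -3, -1, 0, 1, 3, 4, 5}

Answer: {-2, 2}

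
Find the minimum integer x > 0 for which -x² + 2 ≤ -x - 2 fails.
Testing positive integers:
x = 1: LHS = -1² + 2 = 1, RHS = -1 - 2 = -3; 1 ≤ -3 — FAILS  ← smallest positive counterexample

Answer: x = 1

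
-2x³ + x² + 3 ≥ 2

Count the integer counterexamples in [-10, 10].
Counterexamples in [-10, 10]: {2, 3, 4, 5, 6, 7, 8, 9, 10}.

Counting them gives 9 values.

Answer: 9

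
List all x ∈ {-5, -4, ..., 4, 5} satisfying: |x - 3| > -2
An absolute value is never negative, so the left side is ≥ 0 for every x, while the right side is -2. Tightest case in [-5, 5] is x = 3:
x = 3: LHS = |3 - 3| = |0| = 0; 0 > -2 — holds
Hence LHS − RHS is never zero or negative, i.e. LHS > RHS throughout, so the relation holds for every integer in [-5, 5].

Answer: All integers in [-5, 5]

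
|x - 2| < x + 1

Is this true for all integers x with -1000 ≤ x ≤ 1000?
The claim fails at x = 0:
x = 0: LHS = |0 - 2| = |-2| = 2, RHS = 0 + 1 = 1; 2 < 1 — FAILS

Because a single integer refutes it, the statement is false.

Answer: False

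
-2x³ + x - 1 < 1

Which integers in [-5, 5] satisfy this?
Holds for: {-1, 0, 1, 2, 3, 4, 5}
Fails for: {-5, -4, -3, -2}

Answer: {-1, 0, 1, 2, 3, 4, 5}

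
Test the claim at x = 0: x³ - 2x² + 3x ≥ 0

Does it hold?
x = 0: LHS = 0³ - 2·0² + 3·0 = 0; 0 ≥ 0 — holds

The relation is satisfied at x = 0.

Answer: Yes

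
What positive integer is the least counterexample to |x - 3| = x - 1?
Testing positive integers:
x = 1: LHS = |1 - 3| = |-2| = 2, RHS = 1 - 1 = 0; 2 = 0 — FAILS  ← smallest positive counterexample

Answer: x = 1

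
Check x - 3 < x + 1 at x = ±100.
x = 100: LHS = 100 - 3 = 97, RHS = 100 + 1 = 101; 97 < 101 — holds
x = -100: LHS = (-100) - 3 = -103, RHS = (-100) + 1 = -99; -103 < -99 — holds

Answer: Yes, holds for both x = 100 and x = -100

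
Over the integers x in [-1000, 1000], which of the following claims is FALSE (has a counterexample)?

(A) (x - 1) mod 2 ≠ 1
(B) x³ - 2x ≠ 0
(A) x = 0: LHS = (0 - 1) mod 2 = (-1) mod 2 = 1; 1 ≠ 1 — FAILS
(B) x = 0: LHS = 0³ - 2·0 = 0; 0 ≠ 0 — FAILS

Answer: Both A and B are false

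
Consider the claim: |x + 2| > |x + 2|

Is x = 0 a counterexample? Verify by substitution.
Substitute x = 0 into the relation:
x = 0: LHS = |0 + 2| = |2| = 2, RHS = |0 + 2| = |2| = 2; 2 > 2 — FAILS

Since the claim fails at x = 0, this value is a counterexample.

Answer: Yes, x = 0 is a counterexample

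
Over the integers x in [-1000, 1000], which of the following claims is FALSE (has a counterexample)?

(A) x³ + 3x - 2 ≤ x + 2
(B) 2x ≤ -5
(A) x = 2: LHS = 2³ + 3·2 - 2 = 12, RHS = 2 + 2 = 4; 12 ≤ 4 — FAILS
(B) x = 0: LHS = 2·0 = 0; 0 ≤ -5 — FAILS

Answer: Both A and B are false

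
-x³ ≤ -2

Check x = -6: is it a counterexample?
Substitute x = -6 into the relation:
x = -6: LHS = -(-6)³ = 216; 216 ≤ -2 — FAILS

Since the claim fails at x = -6, this value is a counterexample.

Answer: Yes, x = -6 is a counterexample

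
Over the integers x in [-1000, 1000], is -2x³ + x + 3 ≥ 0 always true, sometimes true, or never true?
Holds at x = 0: LHS = -2·0³ + 0 + 3 = 3; 3 ≥ 0 — holds
Fails at x = 2: LHS = -2·2³ + 2 + 3 = -11; -11 ≥ 0 — FAILS
It is satisfied by some integers in the range but not all.

Answer: Sometimes true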